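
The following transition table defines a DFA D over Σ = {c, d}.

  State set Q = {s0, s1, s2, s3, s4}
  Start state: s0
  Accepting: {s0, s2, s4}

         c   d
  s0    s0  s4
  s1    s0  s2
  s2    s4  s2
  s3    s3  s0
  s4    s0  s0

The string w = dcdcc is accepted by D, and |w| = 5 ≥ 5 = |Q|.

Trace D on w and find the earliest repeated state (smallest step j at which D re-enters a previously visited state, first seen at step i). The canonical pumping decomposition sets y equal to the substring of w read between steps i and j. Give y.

dc

State sequence: s0 -d-> s4 -c-> s0 -d-> s4 -c-> s0 -c-> s0
First repeat at step 2: s0 was already visited.

So i = 0, j = 2, giving x = w[0:0] = ε, y = w[0:2] = dc, z = w[2:5] = dcc.
Check: |xy| = 2 ≤ 5 and |y| = 2 ≥ 1. Reading y takes D from s0 back to s0, so every xyⁱz is accepted.
With |Q| = 5, pigeonhole forces a state repeat no later than step 5; the substring read between the first and second visits to that state can be pumped.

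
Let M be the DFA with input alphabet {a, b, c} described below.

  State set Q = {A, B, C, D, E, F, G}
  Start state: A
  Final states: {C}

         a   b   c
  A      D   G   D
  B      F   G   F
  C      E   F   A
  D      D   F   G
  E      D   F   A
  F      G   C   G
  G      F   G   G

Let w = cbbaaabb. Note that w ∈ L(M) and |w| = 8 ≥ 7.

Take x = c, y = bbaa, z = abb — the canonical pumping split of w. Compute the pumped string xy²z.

cbbaabbaaabb

xy^2z = c·bbaa·bbaa·abb = cbbaabbaaabb.
Reading y = bbaa takes M from D back to D, so after x·y·y the machine is still in D, and z then leads to the accepting state C. Hence cbbaabbaaabb ∈ L(M).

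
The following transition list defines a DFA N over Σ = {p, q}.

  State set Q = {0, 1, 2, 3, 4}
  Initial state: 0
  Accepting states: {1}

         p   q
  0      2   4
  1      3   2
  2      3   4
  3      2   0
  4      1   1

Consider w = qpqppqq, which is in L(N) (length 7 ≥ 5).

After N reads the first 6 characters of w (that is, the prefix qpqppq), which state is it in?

State sequence: 0 -q-> 4 -p-> 1 -q-> 2 -p-> 3 -p-> 2 -q-> 4

After reading 6 characters, N is in state 4.
(This kind of state-tracing is the core of the pumping-lemma construction: with 5 states, pigeonhole forces a repeat within the first 5 steps.)

4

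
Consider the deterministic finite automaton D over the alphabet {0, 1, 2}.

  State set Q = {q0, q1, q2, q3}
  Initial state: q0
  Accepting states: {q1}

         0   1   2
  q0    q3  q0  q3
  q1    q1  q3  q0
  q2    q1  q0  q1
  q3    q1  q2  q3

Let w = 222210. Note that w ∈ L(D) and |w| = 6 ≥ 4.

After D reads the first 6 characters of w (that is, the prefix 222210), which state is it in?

State sequence: q0 -2-> q3 -2-> q3 -2-> q3 -2-> q3 -1-> q2 -0-> q1

After reading 6 characters, D is in state q1.
(This kind of state-tracing is the core of the pumping-lemma construction: with 4 states, pigeonhole forces a repeat within the first 4 steps.)

q1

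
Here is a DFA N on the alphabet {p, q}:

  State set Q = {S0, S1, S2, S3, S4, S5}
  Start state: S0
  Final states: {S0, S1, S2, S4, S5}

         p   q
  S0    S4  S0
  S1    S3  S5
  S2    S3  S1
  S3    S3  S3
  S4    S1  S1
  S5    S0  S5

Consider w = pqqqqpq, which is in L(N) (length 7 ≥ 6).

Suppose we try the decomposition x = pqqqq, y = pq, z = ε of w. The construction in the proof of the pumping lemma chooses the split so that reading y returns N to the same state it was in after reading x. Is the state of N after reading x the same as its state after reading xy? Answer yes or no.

Run of N on the first 7 characters of w = p q q q q p q:
  step 0: S0  (start)
  step 1: S4  (read p: S0→S4)
  step 2: S1  (read q: S4→S1)
  step 3: S5  (read q: S1→S5)
  step 4: S5  (read q: S5→S5)
  step 5: S5  (read q: S5→S5)
  step 6: S0  (read p: S5→S0)
  step 7: S0  (read q: S0→S0)

After x (step 5): S5. After xy (step 7): S0.
They differ (S5 ≠ S0), so y is not a cycle from the state after x; this split is not the one the pumping-lemma construction produces, and pumping y need not keep the string in L(N).

no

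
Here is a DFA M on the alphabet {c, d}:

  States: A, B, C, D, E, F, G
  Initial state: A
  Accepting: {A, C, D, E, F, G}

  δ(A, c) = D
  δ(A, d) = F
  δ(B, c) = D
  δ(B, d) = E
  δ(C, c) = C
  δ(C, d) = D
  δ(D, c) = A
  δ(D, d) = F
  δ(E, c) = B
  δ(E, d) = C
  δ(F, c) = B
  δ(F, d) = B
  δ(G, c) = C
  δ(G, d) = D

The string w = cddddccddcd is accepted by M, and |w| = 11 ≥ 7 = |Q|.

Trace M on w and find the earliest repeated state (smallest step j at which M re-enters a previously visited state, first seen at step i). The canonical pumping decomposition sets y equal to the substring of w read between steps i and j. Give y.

Run of M on w = c d d d d c c d d c d:
  step 0: A  (start)
  step 1: D  (read c: A→D)
  step 2: F  (read d: D→F)
  step 3: B  (read d: F→B)
  step 4: E  (read d: B→E)
  step 5: C  (read d: E→C)
  step 6: C  (read c: C→C)   ← first repeat (C seen earlier)
  step 7: C  (read c: C→C)
  step 8: D  (read d: C→D)
  step 9: F  (read d: D→F)
  step 10: B  (read c: F→B)
  step 11: E  (read d: B→E)

So i = 5, j = 6, giving x = w[0:5] = cdddd, y = w[5:6] = c, z = w[6:11] = cddcd.
Check: |xy| = 6 ≤ 7 and |y| = 1 ≥ 1. Reading y takes M from C back to C, so every xyⁱz is accepted.
Since M has 7 states, any run of length ≥ 7 visits 7+1 states, so by pigeonhole some state repeats within the first 7 steps — that repeat gives the pumpable loop.

c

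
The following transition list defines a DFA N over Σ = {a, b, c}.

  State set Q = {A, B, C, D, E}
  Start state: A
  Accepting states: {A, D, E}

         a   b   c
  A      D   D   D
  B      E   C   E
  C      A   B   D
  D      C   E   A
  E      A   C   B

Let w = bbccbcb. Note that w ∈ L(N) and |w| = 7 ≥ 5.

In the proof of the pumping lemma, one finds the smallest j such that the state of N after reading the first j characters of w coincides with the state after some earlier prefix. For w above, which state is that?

Run of N on w = b b c c b c b:
  step 0: A  (start)
  step 1: D  (read b: A→D)
  step 2: E  (read b: D→E)
  step 3: B  (read c: E→B)
  step 4: E  (read c: B→E)   ← first repeat (E seen earlier)
  step 5: C  (read b: E→C)
  step 6: D  (read c: C→D)
  step 7: E  (read b: D→E)

The earliest repeat is at step j = 4: N is in E, which it already visited at step i = 2.
The DFA has 5 states, so the proof of the pumping lemma guarantees a repeated state among the first 5+1 visited; the segment between the two visits is the pumpable y.

E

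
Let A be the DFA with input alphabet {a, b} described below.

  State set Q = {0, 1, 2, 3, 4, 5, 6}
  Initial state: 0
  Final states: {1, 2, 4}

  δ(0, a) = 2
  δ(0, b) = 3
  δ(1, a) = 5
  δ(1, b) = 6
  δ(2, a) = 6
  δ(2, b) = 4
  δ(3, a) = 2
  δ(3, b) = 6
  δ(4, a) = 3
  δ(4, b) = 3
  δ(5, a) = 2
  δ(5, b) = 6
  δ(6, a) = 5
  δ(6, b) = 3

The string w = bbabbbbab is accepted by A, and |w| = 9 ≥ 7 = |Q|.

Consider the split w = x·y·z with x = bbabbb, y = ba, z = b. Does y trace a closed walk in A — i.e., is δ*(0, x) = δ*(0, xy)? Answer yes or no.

no

Run of A on the first 8 characters of w = b b a b b b b a:
  step 0: 0  (start)
  step 1: 3  (read b: 0→3)
  step 2: 6  (read b: 3→6)
  step 3: 5  (read a: 6→5)
  step 4: 6  (read b: 5→6)
  step 5: 3  (read b: 6→3)
  step 6: 6  (read b: 3→6)
  step 7: 3  (read b: 6→3)
  step 8: 2  (read a: 3→2)

After x (step 6): 6. After xy (step 8): 2.
They differ (6 ≠ 2), so y is not a cycle from the state after x; this split is not the one the pumping-lemma construction produces, and pumping y need not keep the string in L(A).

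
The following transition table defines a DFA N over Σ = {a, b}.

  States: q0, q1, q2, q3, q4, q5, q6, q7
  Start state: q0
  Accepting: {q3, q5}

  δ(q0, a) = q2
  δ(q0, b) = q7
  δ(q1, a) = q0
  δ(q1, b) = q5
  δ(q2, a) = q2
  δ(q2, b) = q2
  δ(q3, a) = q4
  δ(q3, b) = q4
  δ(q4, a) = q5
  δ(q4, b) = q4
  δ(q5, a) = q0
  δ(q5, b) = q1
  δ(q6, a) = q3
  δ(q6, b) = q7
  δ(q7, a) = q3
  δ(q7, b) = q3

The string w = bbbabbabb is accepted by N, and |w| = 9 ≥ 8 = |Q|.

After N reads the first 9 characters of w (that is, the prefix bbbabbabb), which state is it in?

State sequence: q0 -b-> q7 -b-> q3 -b-> q4 -a-> q5 -b-> q1 -b-> q5 -a-> q0 -b-> q7 -b-> q3

After reading 9 characters, N is in state q3.

q3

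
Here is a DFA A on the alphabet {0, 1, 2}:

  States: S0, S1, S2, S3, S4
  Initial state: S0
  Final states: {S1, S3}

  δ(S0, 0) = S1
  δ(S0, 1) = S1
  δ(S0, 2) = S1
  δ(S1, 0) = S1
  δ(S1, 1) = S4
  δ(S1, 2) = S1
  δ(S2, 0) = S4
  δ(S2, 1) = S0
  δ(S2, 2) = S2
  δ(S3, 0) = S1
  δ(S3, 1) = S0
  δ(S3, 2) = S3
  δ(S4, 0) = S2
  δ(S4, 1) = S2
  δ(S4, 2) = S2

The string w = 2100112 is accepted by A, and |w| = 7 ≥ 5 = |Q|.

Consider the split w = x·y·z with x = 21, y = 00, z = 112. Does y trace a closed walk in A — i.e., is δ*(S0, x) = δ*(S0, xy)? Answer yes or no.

Run of A on the first 4 characters of w = 2 1 0 0:
  step 0: S0  (start)
  step 1: S1  (read 2: S0→S1)
  step 2: S4  (read 1: S1→S4)
  step 3: S2  (read 0: S4→S2)
  step 4: S4  (read 0: S2→S4)

After x (step 2): S4. After xy (step 4): S4.
They match, so y = 00 drives A around a cycle from S4 back to itself; pumping y any number of times keeps A in S4 before reading z, and xyⁱz ∈ L(A) for every i ≥ 0.

yes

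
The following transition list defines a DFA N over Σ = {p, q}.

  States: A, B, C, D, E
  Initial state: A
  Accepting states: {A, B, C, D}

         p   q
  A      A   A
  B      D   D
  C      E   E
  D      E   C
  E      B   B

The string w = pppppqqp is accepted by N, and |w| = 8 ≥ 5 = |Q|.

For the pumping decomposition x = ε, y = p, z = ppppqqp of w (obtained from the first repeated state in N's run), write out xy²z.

ppppppqqp

xy^2z = ε·p·p·ppppqqp = ppppppqqp.
Reading y = p takes N from A back to A, so after x·y·y the machine is still in A, and z then leads to the accepting state A. Hence ppppppqqp ∈ L(N).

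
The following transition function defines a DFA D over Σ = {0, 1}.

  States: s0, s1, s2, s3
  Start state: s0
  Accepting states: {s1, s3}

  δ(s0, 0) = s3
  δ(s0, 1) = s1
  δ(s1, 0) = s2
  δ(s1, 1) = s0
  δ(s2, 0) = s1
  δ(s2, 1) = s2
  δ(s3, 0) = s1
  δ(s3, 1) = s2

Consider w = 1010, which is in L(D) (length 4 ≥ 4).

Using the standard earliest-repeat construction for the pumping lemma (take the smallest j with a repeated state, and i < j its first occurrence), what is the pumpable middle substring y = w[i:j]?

1

Run of D on w = 1 0 1 0:
  step 0: s0  (start)
  step 1: s1  (read 1: s0→s1)
  step 2: s2  (read 0: s1→s2)
  step 3: s2  (read 1: s2→s2)   ← first repeat (s2 seen earlier)
  step 4: s1  (read 0: s2→s1)

So i = 2, j = 3, giving x = w[0:2] = 10, y = w[2:3] = 1, z = w[3:4] = 0.
Check: |xy| = 3 ≤ 4 and |y| = 1 ≥ 1. Reading y takes D from s2 back to s2, so every xyⁱz is accepted.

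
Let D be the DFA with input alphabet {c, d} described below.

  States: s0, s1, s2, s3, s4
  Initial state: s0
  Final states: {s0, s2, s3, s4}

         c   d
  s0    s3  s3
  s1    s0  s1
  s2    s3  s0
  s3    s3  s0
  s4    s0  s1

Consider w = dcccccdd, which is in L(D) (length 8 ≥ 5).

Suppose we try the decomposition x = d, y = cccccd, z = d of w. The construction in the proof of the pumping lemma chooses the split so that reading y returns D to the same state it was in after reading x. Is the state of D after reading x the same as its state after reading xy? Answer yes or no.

Run of D on the first 7 characters of w = d c c c c c d:
  step 0: s0  (start)
  step 1: s3  (read d: s0→s3)
  step 2: s3  (read c: s3→s3)
  step 3: s3  (read c: s3→s3)
  step 4: s3  (read c: s3→s3)
  step 5: s3  (read c: s3→s3)
  step 6: s3  (read c: s3→s3)
  step 7: s0  (read d: s3→s0)

After x (step 1): s3. After xy (step 7): s0.
They differ (s3 ≠ s0), so y is not a cycle from the state after x; this split is not the one the pumping-lemma construction produces, and pumping y need not keep the string in L(D).

no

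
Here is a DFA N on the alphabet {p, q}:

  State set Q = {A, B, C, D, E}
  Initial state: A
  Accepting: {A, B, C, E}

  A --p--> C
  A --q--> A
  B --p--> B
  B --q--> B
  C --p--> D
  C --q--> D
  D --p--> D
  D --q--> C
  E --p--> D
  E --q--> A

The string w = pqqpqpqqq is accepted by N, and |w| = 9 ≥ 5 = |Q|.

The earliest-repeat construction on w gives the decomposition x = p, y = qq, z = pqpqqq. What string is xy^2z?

pqqqqpqpqqq

xy^2z = p·qq·qq·pqpqqq = pqqqqpqpqqq.
Reading y = qq takes N from C back to C, so after x·y·y the machine is still in C, and z then leads to the accepting state C. Hence pqqqqpqpqqq ∈ L(N).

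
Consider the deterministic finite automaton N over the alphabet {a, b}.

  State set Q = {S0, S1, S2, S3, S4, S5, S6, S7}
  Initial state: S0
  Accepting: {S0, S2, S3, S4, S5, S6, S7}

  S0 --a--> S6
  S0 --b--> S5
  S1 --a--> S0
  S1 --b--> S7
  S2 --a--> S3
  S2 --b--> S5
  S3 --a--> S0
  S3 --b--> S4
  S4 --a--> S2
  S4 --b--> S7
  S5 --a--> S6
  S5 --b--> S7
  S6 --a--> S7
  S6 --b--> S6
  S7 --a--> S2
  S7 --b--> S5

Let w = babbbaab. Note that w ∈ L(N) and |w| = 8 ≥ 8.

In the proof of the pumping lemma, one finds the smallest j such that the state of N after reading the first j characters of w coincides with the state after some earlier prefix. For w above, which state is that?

Run of N on w = b a b b b a a b:
  step 0: S0  (start)
  step 1: S5  (read b: S0→S5)
  step 2: S6  (read a: S5→S6)
  step 3: S6  (read b: S6→S6)   ← first repeat (S6 seen earlier)
  step 4: S6  (read b: S6→S6)
  step 5: S6  (read b: S6→S6)
  step 6: S7  (read a: S6→S7)
  step 7: S2  (read a: S7→S2)
  step 8: S5  (read b: S2→S5)

The earliest repeat is at step j = 3: N is in S6, which it already visited at step i = 2.
Pumping length from the standard proof: p = 8 (the number of states). The repeated state found above gives |xy| = j ≤ 8 and |y| = j − i ≥ 1.

S6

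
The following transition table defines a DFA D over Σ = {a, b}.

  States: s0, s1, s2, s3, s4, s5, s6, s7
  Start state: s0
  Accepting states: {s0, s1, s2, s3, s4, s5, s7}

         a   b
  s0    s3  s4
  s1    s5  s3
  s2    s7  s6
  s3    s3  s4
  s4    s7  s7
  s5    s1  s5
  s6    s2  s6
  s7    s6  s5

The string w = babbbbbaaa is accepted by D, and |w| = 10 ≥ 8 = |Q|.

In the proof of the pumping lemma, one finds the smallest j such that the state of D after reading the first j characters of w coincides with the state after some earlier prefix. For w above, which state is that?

s5

Run of D on w = b a b b b b b a a a:
  step 0: s0  (start)
  step 1: s4  (read b: s0→s4)
  step 2: s7  (read a: s4→s7)
  step 3: s5  (read b: s7→s5)
  step 4: s5  (read b: s5→s5)   ← first repeat (s5 seen earlier)
  step 5: s5  (read b: s5→s5)
  step 6: s5  (read b: s5→s5)
  step 7: s5  (read b: s5→s5)
  step 8: s1  (read a: s5→s1)
  step 9: s5  (read a: s1→s5)
  step 10: s1  (read a: s5→s1)

The earliest repeat is at step j = 4: D is in s5, which it already visited at step i = 3.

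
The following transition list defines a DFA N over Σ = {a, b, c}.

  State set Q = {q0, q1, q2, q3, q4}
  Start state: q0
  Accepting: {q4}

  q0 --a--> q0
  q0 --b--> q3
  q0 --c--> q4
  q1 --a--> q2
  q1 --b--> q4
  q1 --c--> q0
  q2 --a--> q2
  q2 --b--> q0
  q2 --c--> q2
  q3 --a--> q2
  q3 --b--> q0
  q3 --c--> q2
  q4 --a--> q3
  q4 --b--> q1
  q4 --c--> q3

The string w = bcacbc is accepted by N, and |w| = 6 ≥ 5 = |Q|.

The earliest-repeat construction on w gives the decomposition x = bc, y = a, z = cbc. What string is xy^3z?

bcaaacbc

xy^3z = bc·a·a·a·cbc = bcaaacbc.
Reading y = a takes N from q2 back to q2, so after x·y·y·y the machine is still in q2, and z then leads to the accepting state q4. Hence bcaaacbc ∈ L(N).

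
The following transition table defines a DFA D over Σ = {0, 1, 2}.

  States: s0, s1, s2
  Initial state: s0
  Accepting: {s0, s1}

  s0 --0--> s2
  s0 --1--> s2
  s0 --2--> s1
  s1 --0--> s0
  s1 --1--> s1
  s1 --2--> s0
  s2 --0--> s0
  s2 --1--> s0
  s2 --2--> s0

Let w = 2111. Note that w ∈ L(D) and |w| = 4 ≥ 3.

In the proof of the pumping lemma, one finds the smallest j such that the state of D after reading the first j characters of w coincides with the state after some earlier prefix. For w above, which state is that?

s1

Run of D on w = 2 1 1 1:
  step 0: s0  (start)
  step 1: s1  (read 2: s0→s1)
  step 2: s1  (read 1: s1→s1)   ← first repeat (s1 seen earlier)
  step 3: s1  (read 1: s1→s1)
  step 4: s1  (read 1: s1→s1)

The earliest repeat is at step j = 2: D is in s1, which it already visited at step i = 1.
With |Q| = 3, pigeonhole forces a state repeat no later than step 3; the substring read between the first and second visits to that state can be pumped.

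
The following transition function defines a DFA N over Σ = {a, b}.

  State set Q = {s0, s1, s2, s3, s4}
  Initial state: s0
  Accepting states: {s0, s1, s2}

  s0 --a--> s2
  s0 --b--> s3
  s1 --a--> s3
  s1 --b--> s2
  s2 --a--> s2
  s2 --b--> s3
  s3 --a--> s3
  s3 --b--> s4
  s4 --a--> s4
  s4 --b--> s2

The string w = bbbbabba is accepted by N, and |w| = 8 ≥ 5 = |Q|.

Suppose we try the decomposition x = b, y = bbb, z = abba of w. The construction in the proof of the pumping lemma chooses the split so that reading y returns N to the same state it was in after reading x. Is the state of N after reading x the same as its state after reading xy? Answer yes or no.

Run of N on the first 4 characters of w = b b b b:
  step 0: s0  (start)
  step 1: s3  (read b: s0→s3)
  step 2: s4  (read b: s3→s4)
  step 3: s2  (read b: s4→s2)
  step 4: s3  (read b: s2→s3)

After x (step 1): s3. After xy (step 4): s3.
They match, so y = bbb drives N around a cycle from s3 back to itself; pumping y any number of times keeps N in s3 before reading z, and xyⁱz ∈ L(N) for every i ≥ 0.

yes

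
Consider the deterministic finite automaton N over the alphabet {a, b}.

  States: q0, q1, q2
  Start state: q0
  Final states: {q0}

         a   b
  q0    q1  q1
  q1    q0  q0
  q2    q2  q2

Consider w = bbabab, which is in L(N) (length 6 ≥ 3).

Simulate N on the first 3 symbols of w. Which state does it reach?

q1

State sequence: q0 -b-> q1 -b-> q0 -a-> q1

After reading 3 characters, N is in state q1.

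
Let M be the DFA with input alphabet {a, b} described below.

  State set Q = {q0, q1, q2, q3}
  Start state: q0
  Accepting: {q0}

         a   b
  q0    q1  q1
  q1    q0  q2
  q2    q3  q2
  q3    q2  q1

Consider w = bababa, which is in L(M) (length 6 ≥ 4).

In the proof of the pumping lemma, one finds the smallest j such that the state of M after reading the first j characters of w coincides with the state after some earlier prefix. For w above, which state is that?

q0

State sequence: q0 -b-> q1 -a-> q0 -b-> q1 -a-> q0 -b-> q1 -a-> q0
First repeat at step 2: q0 was already visited.

The earliest repeat is at step j = 2: M is in q0, which it already visited at step i = 0.
Since M has 4 states, any run of length ≥ 4 visits 4+1 states, so by pigeonhole some state repeats within the first 4 steps — that repeat gives the pumpable loop.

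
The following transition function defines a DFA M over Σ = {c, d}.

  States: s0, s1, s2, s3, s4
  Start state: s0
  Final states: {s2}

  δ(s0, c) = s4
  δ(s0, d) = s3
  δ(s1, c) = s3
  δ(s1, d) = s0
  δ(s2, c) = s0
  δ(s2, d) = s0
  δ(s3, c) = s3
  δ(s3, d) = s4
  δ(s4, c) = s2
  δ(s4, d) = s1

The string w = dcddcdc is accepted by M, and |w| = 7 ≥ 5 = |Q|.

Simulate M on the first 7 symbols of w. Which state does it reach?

State sequence: s0 -d-> s3 -c-> s3 -d-> s4 -d-> s1 -c-> s3 -d-> s4 -c-> s2

After reading 7 characters, M is in state s2.

s2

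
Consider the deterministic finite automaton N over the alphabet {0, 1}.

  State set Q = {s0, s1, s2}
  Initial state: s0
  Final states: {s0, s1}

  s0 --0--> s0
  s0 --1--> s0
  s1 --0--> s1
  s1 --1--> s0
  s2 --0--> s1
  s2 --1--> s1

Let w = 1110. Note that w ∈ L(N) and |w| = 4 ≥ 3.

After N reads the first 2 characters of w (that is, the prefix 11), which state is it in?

s0

State sequence: s0 -1-> s0 -1-> s0

After reading 2 characters, N is in state s0.
(This kind of state-tracing is the core of the pumping-lemma construction: with 3 states, pigeonhole forces a repeat within the first 3 steps.)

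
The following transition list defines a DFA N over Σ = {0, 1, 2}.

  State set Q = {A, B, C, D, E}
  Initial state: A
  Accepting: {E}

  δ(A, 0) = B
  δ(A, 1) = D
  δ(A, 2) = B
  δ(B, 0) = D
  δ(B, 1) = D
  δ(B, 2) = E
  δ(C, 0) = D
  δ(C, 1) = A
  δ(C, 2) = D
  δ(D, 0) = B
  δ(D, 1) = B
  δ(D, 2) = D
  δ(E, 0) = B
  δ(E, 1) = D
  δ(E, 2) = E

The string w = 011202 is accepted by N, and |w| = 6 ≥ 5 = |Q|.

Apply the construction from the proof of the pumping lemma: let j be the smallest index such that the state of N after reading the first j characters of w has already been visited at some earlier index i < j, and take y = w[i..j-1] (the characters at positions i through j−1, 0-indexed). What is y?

Run of N on w = 0 1 1 2 0 2:
  step 0: A  (start)
  step 1: B  (read 0: A→B)
  step 2: D  (read 1: B→D)
  step 3: B  (read 1: D→B)   ← first repeat (B seen earlier)
  step 4: E  (read 2: B→E)
  step 5: B  (read 0: E→B)
  step 6: E  (read 2: B→E)

So i = 1, j = 3, giving x = w[0:1] = 0, y = w[1:3] = 11, z = w[3:6] = 202.
Check: |xy| = 3 ≤ 5 and |y| = 2 ≥ 1. Reading y takes N from B back to B, so every xyⁱz is accepted.

11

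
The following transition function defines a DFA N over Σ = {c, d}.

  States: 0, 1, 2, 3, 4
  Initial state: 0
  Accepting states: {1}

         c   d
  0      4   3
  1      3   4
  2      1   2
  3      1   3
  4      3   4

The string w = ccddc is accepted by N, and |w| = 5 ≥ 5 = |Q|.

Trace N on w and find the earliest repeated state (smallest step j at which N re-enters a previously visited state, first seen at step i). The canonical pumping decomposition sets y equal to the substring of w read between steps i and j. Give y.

d

Run of N on w = c c d d c:
  step 0: 0  (start)
  step 1: 4  (read c: 0→4)
  step 2: 3  (read c: 4→3)
  step 3: 3  (read d: 3→3)   ← first repeat (3 seen earlier)
  step 4: 3  (read d: 3→3)
  step 5: 1  (read c: 3→1)

So i = 2, j = 3, giving x = w[0:2] = cc, y = w[2:3] = d, z = w[3:5] = dc.
Check: |xy| = 3 ≤ 5 and |y| = 1 ≥ 1. Reading y takes N from 3 back to 3, so every xyⁱz is accepted.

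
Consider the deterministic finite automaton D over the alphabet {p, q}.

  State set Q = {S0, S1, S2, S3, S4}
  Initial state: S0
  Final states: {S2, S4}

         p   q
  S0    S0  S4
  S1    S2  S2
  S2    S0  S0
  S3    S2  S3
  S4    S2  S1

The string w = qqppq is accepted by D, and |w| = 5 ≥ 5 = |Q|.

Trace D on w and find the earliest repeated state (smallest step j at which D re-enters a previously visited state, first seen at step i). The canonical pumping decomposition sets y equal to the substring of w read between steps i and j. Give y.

State sequence: S0 -q-> S4 -q-> S1 -p-> S2 -p-> S0 -q-> S4
First repeat at step 4: S0 was already visited.

So i = 0, j = 4, giving x = w[0:0] = ε, y = w[0:4] = qqpp, z = w[4:5] = q.
Check: |xy| = 4 ≤ 5 and |y| = 4 ≥ 1. Reading y takes D from S0 back to S0, so every xyⁱz is accepted.

qqpp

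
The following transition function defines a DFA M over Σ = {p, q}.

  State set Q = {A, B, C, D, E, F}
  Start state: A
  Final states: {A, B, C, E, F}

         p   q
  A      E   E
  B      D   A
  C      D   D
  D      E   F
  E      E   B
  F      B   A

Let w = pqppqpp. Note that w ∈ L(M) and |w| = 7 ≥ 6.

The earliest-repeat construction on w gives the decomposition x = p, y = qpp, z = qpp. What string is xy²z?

xy^2z = p·qpp·qpp·qpp = pqppqppqpp.
Reading y = qpp takes M from E back to E, so after x·y·y the machine is still in E, and z then leads to the accepting state E. Hence pqppqppqpp ∈ L(M).

pqppqppqpp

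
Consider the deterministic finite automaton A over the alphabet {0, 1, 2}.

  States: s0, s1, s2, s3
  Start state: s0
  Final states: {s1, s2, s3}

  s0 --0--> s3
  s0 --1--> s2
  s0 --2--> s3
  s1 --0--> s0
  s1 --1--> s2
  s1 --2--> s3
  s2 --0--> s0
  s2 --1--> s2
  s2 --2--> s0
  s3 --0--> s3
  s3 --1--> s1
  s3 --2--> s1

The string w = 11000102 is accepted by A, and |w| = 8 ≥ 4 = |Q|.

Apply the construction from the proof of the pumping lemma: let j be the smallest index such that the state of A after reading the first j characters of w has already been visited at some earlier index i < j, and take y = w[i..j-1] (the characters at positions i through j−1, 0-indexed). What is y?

1

Run of A on w = 1 1 0 0 0 1 0 2:
  step 0: s0  (start)
  step 1: s2  (read 1: s0→s2)
  step 2: s2  (read 1: s2→s2)   ← first repeat (s2 seen earlier)
  step 3: s0  (read 0: s2→s0)
  step 4: s3  (read 0: s0→s3)
  step 5: s3  (read 0: s3→s3)
  step 6: s1  (read 1: s3→s1)
  step 7: s0  (read 0: s1→s0)
  step 8: s3  (read 2: s0→s3)

So i = 1, j = 2, giving x = w[0:1] = 1, y = w[1:2] = 1, z = w[2:8] = 000102.
Check: |xy| = 2 ≤ 4 and |y| = 1 ≥ 1. Reading y takes A from s2 back to s2, so every xyⁱz is accepted.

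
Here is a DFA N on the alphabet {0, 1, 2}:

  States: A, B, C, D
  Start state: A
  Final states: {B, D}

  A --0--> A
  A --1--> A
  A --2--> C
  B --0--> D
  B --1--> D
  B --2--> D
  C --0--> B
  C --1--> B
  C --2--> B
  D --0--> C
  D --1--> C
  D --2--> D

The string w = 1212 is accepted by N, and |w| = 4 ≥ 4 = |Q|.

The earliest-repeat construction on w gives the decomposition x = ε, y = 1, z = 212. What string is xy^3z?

111212

xy^3z = ε·1·1·1·212 = 111212.
Reading y = 1 takes N from A back to A, so after x·y·y·y the machine is still in A, and z then leads to the accepting state D. Hence 111212 ∈ L(N).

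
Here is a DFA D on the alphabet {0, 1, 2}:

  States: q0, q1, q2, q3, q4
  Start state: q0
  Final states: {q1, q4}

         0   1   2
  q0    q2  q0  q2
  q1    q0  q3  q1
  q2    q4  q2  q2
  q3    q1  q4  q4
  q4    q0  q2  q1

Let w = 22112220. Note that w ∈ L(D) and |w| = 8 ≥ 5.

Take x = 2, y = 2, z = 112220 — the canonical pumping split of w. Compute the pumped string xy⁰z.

2112220

xy⁰z = xz = 2·112220 = 2112220.
Reading y = 2 takes D from q2 back to q2, so after x the machine is still in q2, and z then leads to the accepting state q4. Hence 2112220 ∈ L(D).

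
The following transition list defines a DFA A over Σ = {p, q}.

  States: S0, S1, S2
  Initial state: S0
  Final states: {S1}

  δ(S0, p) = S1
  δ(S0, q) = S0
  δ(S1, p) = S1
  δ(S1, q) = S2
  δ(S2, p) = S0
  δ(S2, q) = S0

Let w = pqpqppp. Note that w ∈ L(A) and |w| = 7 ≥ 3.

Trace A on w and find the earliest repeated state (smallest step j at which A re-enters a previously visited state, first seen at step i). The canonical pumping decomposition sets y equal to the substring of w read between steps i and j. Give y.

State sequence: S0 -p-> S1 -q-> S2 -p-> S0 -q-> S0 -p-> S1 -p-> S1 -p-> S1
First repeat at step 3: S0 was already visited.

So i = 0, j = 3, giving x = w[0:0] = ε, y = w[0:3] = pqp, z = w[3:7] = qppp.
Check: |xy| = 3 ≤ 3 and |y| = 3 ≥ 1. Reading y takes A from S0 back to S0, so every xyⁱz is accepted.
With |Q| = 3, pigeonhole forces a state repeat no later than step 3; the substring read between the first and second visits to that state can be pumped.

pqp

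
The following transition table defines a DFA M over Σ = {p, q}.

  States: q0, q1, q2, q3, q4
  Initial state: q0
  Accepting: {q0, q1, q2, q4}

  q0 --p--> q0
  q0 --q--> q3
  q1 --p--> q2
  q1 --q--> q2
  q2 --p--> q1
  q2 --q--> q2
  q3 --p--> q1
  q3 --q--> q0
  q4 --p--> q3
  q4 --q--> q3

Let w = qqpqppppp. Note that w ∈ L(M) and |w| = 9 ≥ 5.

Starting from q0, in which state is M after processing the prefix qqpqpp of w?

Run of M on the first 6 characters of w = q q p q p p:
  step 0: q0  (start)
  step 1: q3  (read q: q0→q3)
  step 2: q0  (read q: q3→q0)
  step 3: q0  (read p: q0→q0)
  step 4: q3  (read q: q0→q3)
  step 5: q1  (read p: q3→q1)
  step 6: q2  (read p: q1→q2)

After reading 6 characters, M is in state q2.
(This kind of state-tracing is the core of the pumping-lemma construction: with 5 states, pigeonhole forces a repeat within the first 5 steps.)

q2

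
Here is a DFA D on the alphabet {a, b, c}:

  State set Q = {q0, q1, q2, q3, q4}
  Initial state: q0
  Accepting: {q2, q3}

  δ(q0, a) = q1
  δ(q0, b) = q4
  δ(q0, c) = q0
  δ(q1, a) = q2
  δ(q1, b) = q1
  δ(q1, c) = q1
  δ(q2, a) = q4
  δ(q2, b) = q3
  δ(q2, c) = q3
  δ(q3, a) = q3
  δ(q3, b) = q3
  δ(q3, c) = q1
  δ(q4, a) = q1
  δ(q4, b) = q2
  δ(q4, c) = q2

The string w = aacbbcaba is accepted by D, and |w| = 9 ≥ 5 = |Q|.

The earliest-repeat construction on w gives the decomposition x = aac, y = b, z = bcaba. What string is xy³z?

xy^3z = aac·b·b·b·bcaba = aacbbbbcaba.
Reading y = b takes D from q3 back to q3, so after x·y·y·y the machine is still in q3, and z then leads to the accepting state q3. Hence aacbbbbcaba ∈ L(D).

aacbbbbcaba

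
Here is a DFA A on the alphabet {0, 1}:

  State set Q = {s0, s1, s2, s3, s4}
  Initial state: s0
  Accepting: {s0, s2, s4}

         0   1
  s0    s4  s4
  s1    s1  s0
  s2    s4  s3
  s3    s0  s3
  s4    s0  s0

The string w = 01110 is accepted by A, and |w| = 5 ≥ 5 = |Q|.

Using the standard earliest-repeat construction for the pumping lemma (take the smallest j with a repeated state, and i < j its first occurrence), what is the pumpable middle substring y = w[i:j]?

State sequence: s0 -0-> s4 -1-> s0 -1-> s4 -1-> s0 -0-> s4
First repeat at step 2: s0 was already visited.

So i = 0, j = 2, giving x = w[0:0] = ε, y = w[0:2] = 01, z = w[2:5] = 110.
Check: |xy| = 2 ≤ 5 and |y| = 2 ≥ 1. Reading y takes A from s0 back to s0, so every xyⁱz is accepted.

01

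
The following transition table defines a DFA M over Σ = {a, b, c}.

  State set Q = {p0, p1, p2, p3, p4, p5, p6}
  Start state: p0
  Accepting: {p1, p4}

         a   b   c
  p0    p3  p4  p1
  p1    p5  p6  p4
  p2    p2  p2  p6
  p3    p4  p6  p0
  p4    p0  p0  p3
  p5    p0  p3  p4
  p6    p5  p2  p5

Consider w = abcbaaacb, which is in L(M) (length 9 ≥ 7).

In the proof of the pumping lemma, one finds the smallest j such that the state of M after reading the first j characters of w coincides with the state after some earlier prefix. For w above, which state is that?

p3

Run of M on w = a b c b a a a c b:
  step 0: p0  (start)
  step 1: p3  (read a: p0→p3)
  step 2: p6  (read b: p3→p6)
  step 3: p5  (read c: p6→p5)
  step 4: p3  (read b: p5→p3)   ← first repeat (p3 seen earlier)
  step 5: p4  (read a: p3→p4)
  step 6: p0  (read a: p4→p0)
  step 7: p3  (read a: p0→p3)
  step 8: p0  (read c: p3→p0)
  step 9: p4  (read b: p0→p4)

The earliest repeat is at step j = 4: M is in p3, which it already visited at step i = 1.
Pumping length from the standard proof: p = 7 (the number of states). The repeated state found above gives |xy| = j ≤ 7 and |y| = j − i ≥ 1.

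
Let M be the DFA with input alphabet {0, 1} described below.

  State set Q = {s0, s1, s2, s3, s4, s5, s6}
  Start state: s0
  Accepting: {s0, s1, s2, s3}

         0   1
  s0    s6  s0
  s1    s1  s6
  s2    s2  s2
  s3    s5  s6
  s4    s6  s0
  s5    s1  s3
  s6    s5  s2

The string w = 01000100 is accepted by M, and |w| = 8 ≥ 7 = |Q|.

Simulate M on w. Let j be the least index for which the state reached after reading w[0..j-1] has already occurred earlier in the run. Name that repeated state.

s2

Run of M on w = 0 1 0 0 0 1 0 0:
  step 0: s0  (start)
  step 1: s6  (read 0: s0→s6)
  step 2: s2  (read 1: s6→s2)
  step 3: s2  (read 0: s2→s2)   ← first repeat (s2 seen earlier)
  step 4: s2  (read 0: s2→s2)
  step 5: s2  (read 0: s2→s2)
  step 6: s2  (read 1: s2→s2)
  step 7: s2  (read 0: s2→s2)
  step 8: s2  (read 0: s2→s2)

The earliest repeat is at step j = 3: M is in s2, which it already visited at step i = 2.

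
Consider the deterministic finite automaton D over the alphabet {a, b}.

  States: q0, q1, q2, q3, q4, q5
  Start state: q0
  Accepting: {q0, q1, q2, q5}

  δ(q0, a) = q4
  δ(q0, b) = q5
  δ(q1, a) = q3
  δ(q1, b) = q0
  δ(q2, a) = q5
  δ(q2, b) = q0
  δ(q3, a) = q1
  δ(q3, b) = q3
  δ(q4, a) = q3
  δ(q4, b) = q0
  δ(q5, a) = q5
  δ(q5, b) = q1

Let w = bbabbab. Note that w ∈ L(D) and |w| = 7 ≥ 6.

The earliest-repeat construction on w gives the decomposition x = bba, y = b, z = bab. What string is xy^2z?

xy^2z = bba·b·b·bab = bbabbbab.
Reading y = b takes D from q3 back to q3, so after x·y·y the machine is still in q3, and z then leads to the accepting state q0. Hence bbabbbab ∈ L(D).

bbabbbab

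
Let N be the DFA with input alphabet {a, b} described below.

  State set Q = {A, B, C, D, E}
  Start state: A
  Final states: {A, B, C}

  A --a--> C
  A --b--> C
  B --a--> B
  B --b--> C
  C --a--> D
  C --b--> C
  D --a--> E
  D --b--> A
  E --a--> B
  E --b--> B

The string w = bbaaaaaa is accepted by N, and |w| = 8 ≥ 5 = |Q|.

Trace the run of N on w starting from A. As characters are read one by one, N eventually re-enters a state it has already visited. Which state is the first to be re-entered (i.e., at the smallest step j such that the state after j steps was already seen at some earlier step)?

C

Run of N on w = b b a a a a a a:
  step 0: A  (start)
  step 1: C  (read b: A→C)
  step 2: C  (read b: C→C)   ← first repeat (C seen earlier)
  step 3: D  (read a: C→D)
  step 4: E  (read a: D→E)
  step 5: B  (read a: E→B)
  step 6: B  (read a: B→B)
  step 7: B  (read a: B→B)
  step 8: B  (read a: B→B)

The earliest repeat is at step j = 2: N is in C, which it already visited at step i = 1.
Pumping length from the standard proof: p = 5 (the number of states). The repeated state found above gives |xy| = j ≤ 5 and |y| = j − i ≥ 1.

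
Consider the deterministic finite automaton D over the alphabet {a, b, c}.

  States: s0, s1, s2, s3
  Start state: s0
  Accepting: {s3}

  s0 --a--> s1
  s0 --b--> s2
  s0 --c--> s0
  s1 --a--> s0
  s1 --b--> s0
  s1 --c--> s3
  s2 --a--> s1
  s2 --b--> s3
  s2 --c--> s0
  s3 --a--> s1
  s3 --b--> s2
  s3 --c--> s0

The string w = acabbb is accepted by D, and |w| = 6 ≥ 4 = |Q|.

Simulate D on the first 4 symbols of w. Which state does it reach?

Run of D on the first 4 characters of w = a c a b:
  step 0: s0  (start)
  step 1: s1  (read a: s0→s1)
  step 2: s3  (read c: s1→s3)
  step 3: s1  (read a: s3→s1)
  step 4: s0  (read b: s1→s0)

After reading 4 characters, D is in state s0.

s0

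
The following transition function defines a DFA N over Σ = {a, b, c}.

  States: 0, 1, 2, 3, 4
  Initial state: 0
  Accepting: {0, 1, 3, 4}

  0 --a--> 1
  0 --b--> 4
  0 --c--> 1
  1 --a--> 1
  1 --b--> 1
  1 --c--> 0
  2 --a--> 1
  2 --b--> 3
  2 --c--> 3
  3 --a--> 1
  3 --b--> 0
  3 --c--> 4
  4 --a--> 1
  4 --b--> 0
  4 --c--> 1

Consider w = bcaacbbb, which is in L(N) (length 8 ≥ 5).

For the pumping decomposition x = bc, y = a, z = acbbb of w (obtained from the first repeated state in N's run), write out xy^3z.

xy^3z = bc·a·a·a·acbbb = bcaaaacbbb.
Reading y = a takes N from 1 back to 1, so after x·y·y·y the machine is still in 1, and z then leads to the accepting state 4. Hence bcaaaacbbb ∈ L(N).

bcaaaacbbb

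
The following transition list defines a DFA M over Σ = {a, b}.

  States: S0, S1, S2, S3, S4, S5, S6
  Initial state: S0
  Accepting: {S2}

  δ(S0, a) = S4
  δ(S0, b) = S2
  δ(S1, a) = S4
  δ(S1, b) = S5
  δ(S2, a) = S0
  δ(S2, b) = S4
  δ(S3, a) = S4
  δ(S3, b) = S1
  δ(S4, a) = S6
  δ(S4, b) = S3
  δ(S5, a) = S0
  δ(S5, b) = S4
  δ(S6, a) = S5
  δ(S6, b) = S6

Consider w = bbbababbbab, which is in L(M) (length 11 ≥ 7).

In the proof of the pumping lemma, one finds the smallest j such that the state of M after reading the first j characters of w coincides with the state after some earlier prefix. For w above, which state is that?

S4

State sequence: S0 -b-> S2 -b-> S4 -b-> S3 -a-> S4 -b-> S3 -a-> S4 -b-> S3 -b-> S1 -b-> S5 -a-> S0 -b-> S2
First repeat at step 4: S4 was already visited.

The earliest repeat is at step j = 4: M is in S4, which it already visited at step i = 2.
Since M has 7 states, any run of length ≥ 7 visits 7+1 states, so by pigeonhole some state repeats within the first 7 steps — that repeat gives the pumpable loop.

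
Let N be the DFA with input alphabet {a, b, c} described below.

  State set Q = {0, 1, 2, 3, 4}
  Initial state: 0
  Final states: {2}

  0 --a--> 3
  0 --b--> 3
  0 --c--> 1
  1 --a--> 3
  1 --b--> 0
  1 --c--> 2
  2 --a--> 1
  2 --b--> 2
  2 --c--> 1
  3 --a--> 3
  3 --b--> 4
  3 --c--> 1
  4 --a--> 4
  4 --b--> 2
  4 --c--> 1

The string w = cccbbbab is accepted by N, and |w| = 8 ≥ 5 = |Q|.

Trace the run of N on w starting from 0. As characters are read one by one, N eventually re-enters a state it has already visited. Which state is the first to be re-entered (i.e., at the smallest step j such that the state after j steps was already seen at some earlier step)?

1

Run of N on w = c c c b b b a b:
  step 0: 0  (start)
  step 1: 1  (read c: 0→1)
  step 2: 2  (read c: 1→2)
  step 3: 1  (read c: 2→1)   ← first repeat (1 seen earlier)
  step 4: 0  (read b: 1→0)
  step 5: 3  (read b: 0→3)
  step 6: 4  (read b: 3→4)
  step 7: 4  (read a: 4→4)
  step 8: 2  (read b: 4→2)

The earliest repeat is at step j = 3: N is in 1, which it already visited at step i = 1.
The DFA has 5 states, so the proof of the pumping lemma guarantees a repeated state among the first 5+1 visited; the segment between the two visits is the pumpable y.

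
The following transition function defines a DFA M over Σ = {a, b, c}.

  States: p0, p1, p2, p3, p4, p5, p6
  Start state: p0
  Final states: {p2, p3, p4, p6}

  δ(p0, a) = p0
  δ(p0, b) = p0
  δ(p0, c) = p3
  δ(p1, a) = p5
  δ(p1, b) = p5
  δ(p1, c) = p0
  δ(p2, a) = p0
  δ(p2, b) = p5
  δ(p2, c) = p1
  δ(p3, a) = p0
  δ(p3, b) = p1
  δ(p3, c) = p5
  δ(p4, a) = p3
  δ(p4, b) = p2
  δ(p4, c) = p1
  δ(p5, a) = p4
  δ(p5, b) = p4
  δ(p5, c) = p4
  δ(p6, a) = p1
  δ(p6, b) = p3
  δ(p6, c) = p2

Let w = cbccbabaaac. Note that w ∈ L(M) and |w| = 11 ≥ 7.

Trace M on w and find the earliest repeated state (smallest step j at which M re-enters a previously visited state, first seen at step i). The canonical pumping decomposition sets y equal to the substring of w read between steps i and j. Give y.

cbc

State sequence: p0 -c-> p3 -b-> p1 -c-> p0 -c-> p3 -b-> p1 -a-> p5 -b-> p4 -a-> p3 -a-> p0 -a-> p0 -c-> p3
First repeat at step 3: p0 was already visited.

So i = 0, j = 3, giving x = w[0:0] = ε, y = w[0:3] = cbc, z = w[3:11] = cbabaaac.
Check: |xy| = 3 ≤ 7 and |y| = 3 ≥ 1. Reading y takes M from p0 back to p0, so every xyⁱz is accepted.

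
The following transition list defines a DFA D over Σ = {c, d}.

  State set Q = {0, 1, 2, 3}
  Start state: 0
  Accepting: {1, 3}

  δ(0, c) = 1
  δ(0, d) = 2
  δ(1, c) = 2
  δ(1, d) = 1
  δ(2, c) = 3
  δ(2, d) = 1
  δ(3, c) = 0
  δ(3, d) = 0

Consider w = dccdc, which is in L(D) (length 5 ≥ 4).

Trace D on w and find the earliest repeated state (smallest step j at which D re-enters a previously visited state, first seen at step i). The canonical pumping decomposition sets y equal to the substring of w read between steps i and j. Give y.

Run of D on w = d c c d c:
  step 0: 0  (start)
  step 1: 2  (read d: 0→2)
  step 2: 3  (read c: 2→3)
  step 3: 0  (read c: 3→0)   ← first repeat (0 seen earlier)
  step 4: 2  (read d: 0→2)
  step 5: 3  (read c: 2→3)

So i = 0, j = 3, giving x = w[0:0] = ε, y = w[0:3] = dcc, z = w[3:5] = dc.
Check: |xy| = 3 ≤ 4 and |y| = 3 ≥ 1. Reading y takes D from 0 back to 0, so every xyⁱz is accepted.

dcc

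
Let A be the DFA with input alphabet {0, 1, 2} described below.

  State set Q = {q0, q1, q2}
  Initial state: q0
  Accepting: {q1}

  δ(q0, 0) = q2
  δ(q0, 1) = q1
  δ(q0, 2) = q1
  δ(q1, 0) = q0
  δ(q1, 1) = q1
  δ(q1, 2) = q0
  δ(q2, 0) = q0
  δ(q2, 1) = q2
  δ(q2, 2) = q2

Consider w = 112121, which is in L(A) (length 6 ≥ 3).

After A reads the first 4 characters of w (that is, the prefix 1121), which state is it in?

q1

Run of A on the first 4 characters of w = 1 1 2 1:
  step 0: q0  (start)
  step 1: q1  (read 1: q0→q1)
  step 2: q1  (read 1: q1→q1)
  step 3: q0  (read 2: q1→q0)
  step 4: q1  (read 1: q0→q1)

After reading 4 characters, A is in state q1.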